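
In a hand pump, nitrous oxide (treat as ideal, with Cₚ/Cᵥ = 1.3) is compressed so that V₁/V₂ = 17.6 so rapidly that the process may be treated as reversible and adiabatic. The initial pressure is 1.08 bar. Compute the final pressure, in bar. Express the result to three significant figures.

P₂ ≈ 44.9 bar

Since PV^γ is constant along a reversible adiabat, P₂ = P₁ (V₁/V₂)^γ.
P₂ = 1.08 × 17.6^(1.3) = 44.94 bar.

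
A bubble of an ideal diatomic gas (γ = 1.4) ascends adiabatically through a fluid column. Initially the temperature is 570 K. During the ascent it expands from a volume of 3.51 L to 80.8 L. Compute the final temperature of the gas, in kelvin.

Adiabatic: T₁V₁^(γ−1) = T₂V₂^(γ−1) ⇒ T₂ = T₁ (V₁/V₂)^(γ−1).
T₂ = 570 × (3.51/80.8)^(0.4) = 162.6 K.

T₂ ≈ 163 K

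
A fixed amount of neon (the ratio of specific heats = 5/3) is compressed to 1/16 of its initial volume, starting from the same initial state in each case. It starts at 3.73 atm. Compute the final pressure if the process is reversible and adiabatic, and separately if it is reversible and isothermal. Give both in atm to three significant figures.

Isothermal: P₂ = P₁(V₁/V₂) = 3.73×16 = 59.68 atm.
Adiabatic: P₂ = P₁(V₁/V₂)^γ = 3.73×16^(5/3) = 378.9 atm.

adiabatic: 379 atm; isothermal: 59.7 atm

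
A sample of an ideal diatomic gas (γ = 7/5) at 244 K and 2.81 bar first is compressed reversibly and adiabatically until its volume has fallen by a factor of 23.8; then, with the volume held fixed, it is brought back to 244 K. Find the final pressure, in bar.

P₃ ≈ 66.9 bar

Adiabatic step (PV^γ = const): P₂ = 2.81×23.8^(7/5) = 237.6 bar; T₂ = 244×23.8^(2/5) = 867 K.
Isochoric: P₃ = P₂(T₃/T₂) = 237.6 × (244/867) = 66.88 bar.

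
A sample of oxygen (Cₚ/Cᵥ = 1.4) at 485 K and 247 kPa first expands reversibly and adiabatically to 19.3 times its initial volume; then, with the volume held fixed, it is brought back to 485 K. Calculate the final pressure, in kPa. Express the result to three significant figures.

Adiabatic step (PV^γ = const): P₂ = 247×(1/19.3)^(1.4) = 3.917 kPa; T₂ = 485×(1/19.3)^(0.4) = 148.4 K.
Isochoric: P₃ = P₂(T₃/T₂) = 3.917 × (485/148.4) = 12.8 kPa.

P₃ ≈ 12.8 kPa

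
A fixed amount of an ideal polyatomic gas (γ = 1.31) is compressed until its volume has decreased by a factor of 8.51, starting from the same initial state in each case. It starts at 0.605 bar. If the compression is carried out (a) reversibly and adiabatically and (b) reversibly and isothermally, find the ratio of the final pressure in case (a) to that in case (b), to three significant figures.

P_adiabatic / P_isothermal ≈ 1.94

Isothermal: P_b = P₁(V₁/V₂) = 0.605×8.51.
Adiabatic: P_a = P₁(V₁/V₂)^γ = 0.605×8.51^(1.31).
P_a/P_b = (V₁/V₂)^(γ−1) = 8.51^(0.31) = 1.942.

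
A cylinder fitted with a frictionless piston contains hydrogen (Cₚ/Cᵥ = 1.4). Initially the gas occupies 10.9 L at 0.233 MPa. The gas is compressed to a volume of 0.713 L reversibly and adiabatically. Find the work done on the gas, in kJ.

W ≈ 12.6 kJ

P₂ = P₁(V₁/V₂)^γ = 0.233×(10.9/0.713)^(1.4) = 10.6 MPa.
For a reversible adiabat, W_by_gas = (P₁V₁ − P₂V₂)/(γ−1).
W_by = (233000×0.0109 − 1.06×10^7×0.000713) / (0.4) = -12550 J.
W_on_gas = −W_by = 12550 J.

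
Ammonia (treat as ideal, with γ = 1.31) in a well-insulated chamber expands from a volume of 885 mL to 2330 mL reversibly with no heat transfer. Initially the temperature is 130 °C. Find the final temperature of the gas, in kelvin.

T₂ ≈ 299 K

Adiabatic: T₁V₁^(γ−1) = T₂V₂^(γ−1) ⇒ T₂ = T₁ (V₁/V₂)^(γ−1).
T₁ = 130 °C = 403.1 K.
T₂ = 403.1 × (885/2330)^(0.31) = 298.6 K.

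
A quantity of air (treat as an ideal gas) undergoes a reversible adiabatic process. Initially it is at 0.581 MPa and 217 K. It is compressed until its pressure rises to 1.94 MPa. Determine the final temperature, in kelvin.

Along an adiabat T P^((1−γ)/γ) is constant, so T₂ = T₁ (P₂/P₁)^((γ−1)/γ).
For a diatomic ideal gas γ = 7/5, so (γ−1)/γ = 2/7.
T₂ = 217 × (1.94/0.581)^(2/7) = 306.2 K.

T₂ ≈ 306 K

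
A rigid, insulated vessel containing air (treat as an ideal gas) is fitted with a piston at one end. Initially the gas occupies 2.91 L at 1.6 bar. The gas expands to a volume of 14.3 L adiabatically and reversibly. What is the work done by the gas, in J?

γ = 7/5 for a diatomic ideal gas.
P₂ = P₁(V₁/V₂)^γ = 1.6×(2.91/14.3)^(7/5) = 0.1722 bar.
For a reversible adiabat, W_by_gas = (P₁V₁ − P₂V₂)/(γ−1).
W_by = (160000×0.00291 − 17220×0.0143) / (2/5) = 548.3 J.

W ≈ 548 J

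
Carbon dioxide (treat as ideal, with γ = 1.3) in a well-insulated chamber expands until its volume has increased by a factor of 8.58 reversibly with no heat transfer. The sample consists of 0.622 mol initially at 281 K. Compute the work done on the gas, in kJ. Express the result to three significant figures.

Adiabatic: T₁V₁^(γ−1) = T₂V₂^(γ−1) ⇒ T₂ = T₁ (V₁/V₂)^(γ−1).
T₂ = 281 × (1/8.58)^(0.3) = 147.5 K.
Q = 0, so ΔU = W_on_gas = nCᵥΔT with Cᵥ = R/(γ−1) = 27.71 J/(mol·K).
ΔU = 0.622 × 27.71 × (147.5 − 281) = -2302 J.

W ≈ -2.30 kJ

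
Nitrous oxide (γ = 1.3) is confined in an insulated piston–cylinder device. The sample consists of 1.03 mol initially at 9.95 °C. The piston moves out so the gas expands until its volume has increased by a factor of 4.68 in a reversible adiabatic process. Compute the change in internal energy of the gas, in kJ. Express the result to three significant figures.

ΔU ≈ -2.99 kJ

Adiabatic: T₁V₁^(γ−1) = T₂V₂^(γ−1) ⇒ T₂ = T₁ (V₁/V₂)^(γ−1).
T₁ = 9.95 °C = 283.1 K.
T₂ = 283.1 × (1/4.68)^(0.3) = 178.2 K.
Q = 0, so ΔU = W_on_gas = nCᵥΔT with Cᵥ = R/(γ−1) = 27.71 J/(mol·K).
ΔU = 1.03 × 27.71 × (178.2 − 283.1) = -2995 J.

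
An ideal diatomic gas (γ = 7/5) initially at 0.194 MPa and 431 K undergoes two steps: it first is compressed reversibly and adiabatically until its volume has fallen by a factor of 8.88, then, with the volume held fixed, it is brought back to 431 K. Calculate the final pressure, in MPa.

Adiabatic step (PV^γ = const): P₂ = 0.194×8.88^(7/5) = 4.126 MPa; T₂ = 431×8.88^(2/5) = 1032 K.
Isochoric: P₃ = P₂(T₃/T₂) = 4.126 × (431/1032) = 1.723 MPa.

P₃ ≈ 1.72 MPa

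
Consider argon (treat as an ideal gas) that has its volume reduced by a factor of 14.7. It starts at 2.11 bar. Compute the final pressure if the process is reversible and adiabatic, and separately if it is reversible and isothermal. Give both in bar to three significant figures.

adiabatic: 186 bar; isothermal: 31.0 bar

For a monatomic ideal gas γ = 5/3.
Isothermal: P₂ = P₁(V₁/V₂) = 2.11×14.7 = 31.02 bar.
Adiabatic: P₂ = P₁(V₁/V₂)^γ = 2.11×14.7^(5/3) = 186.1 bar.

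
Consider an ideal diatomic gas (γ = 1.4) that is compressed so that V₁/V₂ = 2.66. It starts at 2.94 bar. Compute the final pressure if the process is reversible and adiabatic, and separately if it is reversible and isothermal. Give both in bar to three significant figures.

adiabatic: 11.6 bar; isothermal: 7.82 bar

Isothermal: P₂ = P₁(V₁/V₂) = 2.94×2.66 = 7.82 bar.
Adiabatic: P₂ = P₁(V₁/V₂)^γ = 2.94×2.66^(1.4) = 11.57 bar.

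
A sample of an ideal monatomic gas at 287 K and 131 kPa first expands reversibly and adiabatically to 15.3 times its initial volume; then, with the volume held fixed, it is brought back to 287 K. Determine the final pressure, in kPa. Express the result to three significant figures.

P₃ ≈ 8.56 kPa

For a monatomic ideal gas γ = 5/3.
Adiabatic step (PV^γ = const): P₂ = 131×(1/15.3)^(5/3) = 1.389 kPa; T₂ = 287×(1/15.3)^(2/3) = 46.57 K.
Isochoric: P₃ = P₂(T₃/T₂) = 1.389 × (287/46.57) = 8.562 kPa.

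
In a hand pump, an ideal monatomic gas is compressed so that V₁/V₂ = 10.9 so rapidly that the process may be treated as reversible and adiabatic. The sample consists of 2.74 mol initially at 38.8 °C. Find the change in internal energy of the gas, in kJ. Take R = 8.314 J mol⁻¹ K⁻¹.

Adiabatic: T₁V₁^(γ−1) = T₂V₂^(γ−1) ⇒ T₂ = T₁ (V₁/V₂)^(γ−1).
γ = 5/3 for a monatomic ideal gas, so γ−1 = 2/3.
T₁ = 38.8 °C = 311.9 K.
T₂ = 311.9 × 10.9^(2/3) = 1534 K.
Q = 0, so ΔU = W_on_gas = nCᵥΔT with Cᵥ = R/(γ−1) = 12.47 J/(mol·K).
ΔU = 2.74 × 12.47 × (1534 − 311.9) = 41740 J.

ΔU ≈ 41.7 kJ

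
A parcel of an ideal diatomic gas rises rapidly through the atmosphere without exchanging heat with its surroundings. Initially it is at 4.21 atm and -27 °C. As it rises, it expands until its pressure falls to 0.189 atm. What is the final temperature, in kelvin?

T₂ ≈ 101 K

Along an adiabat T P^((1−γ)/γ) is constant, so T₂ = T₁ (P₂/P₁)^((γ−1)/γ).
For a diatomic ideal gas γ = 7/5, so (γ−1)/γ = 2/7.
T₁ = -27 °C = 246.1 K.
T₂ = 246.1 × (0.189/4.21)^(2/7) = 101.4 K.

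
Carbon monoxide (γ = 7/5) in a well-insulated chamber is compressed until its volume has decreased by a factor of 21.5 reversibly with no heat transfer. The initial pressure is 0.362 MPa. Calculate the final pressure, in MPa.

Since PV^γ is constant along a reversible adiabat, P₂ = P₁ (V₁/V₂)^γ.
P₂ = 0.362 × 21.5^(7/5) = 26.55 MPa.

P₂ ≈ 26.6 MPa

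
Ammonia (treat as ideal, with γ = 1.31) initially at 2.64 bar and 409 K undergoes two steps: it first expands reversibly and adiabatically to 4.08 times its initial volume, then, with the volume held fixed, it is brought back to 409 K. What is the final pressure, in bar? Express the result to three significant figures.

Adiabatic step (PV^γ = const): P₂ = 2.64×(1/4.08)^(1.31) = 0.4184 bar; T₂ = 409×(1/4.08)^(0.31) = 264.5 K.
Isochoric: P₃ = P₂(T₃/T₂) = 0.4184 × (409/264.5) = 0.6471 bar.

P₃ ≈ 0.647 bar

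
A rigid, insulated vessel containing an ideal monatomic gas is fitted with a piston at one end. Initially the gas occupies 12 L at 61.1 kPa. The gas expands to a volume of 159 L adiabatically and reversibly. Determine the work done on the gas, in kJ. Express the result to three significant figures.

W ≈ -0.903 kJ

γ = 5/3 for a monatomic ideal gas.
P₂ = P₁(V₁/V₂)^γ = 61.1×(12/159)^(5/3) = 0.8235 kPa.
For a reversible adiabat, W_by_gas = (P₁V₁ − P₂V₂)/(γ−1).
W_by = (61100×0.012 − 823.5×0.159) / (2/3) = 903.4 J.
W_on_gas = −W_by = -903.4 J.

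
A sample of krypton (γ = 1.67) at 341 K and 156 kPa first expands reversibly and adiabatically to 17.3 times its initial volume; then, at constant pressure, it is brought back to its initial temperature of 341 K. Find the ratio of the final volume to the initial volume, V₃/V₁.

Adiabatic step: V₂/V₁ = 17.3; T₂ = T₁·(1/17.3)^(0.67) = 50.5 K.
Isobaric step: V₃/V₂ = T₃/T₂ = 341/50.5.
V₃/V₁ = (V₂/V₁)(V₃/V₂) = 17.3 × (341/50.5) = 116.8.

V₃/V₁ ≈ 117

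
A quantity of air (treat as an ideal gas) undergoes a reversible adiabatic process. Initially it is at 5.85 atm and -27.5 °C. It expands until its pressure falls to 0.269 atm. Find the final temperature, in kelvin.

T₂ ≈ 102 K

Adiabatic: T₂/T₁ = (P₂/P₁)^((γ−1)/γ).
For a diatomic ideal gas γ = 7/5, so (γ−1)/γ = 2/7.
T₁ = -27.5 °C = 245.6 K.
T₂ = 245.6 × (0.269/5.85)^(2/7) = 101.9 K.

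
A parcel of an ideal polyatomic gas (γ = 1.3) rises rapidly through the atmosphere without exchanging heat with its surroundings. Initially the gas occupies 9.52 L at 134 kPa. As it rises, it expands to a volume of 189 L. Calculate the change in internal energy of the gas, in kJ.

P₂ = P₁(V₁/V₂)^γ = 134×(9.52/189)^(1.3) = 2.754 kPa.
For a reversible adiabat, W_by_gas = (P₁V₁ − P₂V₂)/(γ−1).
W_by = (134000×0.00952 − 2754×0.189) / (0.3) = 2517 J.
Q = 0 ⇒ ΔU = −W_by = -2517 J.

ΔU ≈ -2.52 kJ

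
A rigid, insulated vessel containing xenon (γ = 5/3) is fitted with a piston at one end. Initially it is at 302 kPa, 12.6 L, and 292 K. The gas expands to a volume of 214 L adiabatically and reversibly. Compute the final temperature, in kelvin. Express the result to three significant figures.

For a reversible adiabat TV^(γ−1) is constant, so T₂ = T₁ (V₁/V₂)^(γ−1).
T₂ = 292 × (12.6/214)^(2/3) = 44.19 K.

T₂ ≈ 44.2 K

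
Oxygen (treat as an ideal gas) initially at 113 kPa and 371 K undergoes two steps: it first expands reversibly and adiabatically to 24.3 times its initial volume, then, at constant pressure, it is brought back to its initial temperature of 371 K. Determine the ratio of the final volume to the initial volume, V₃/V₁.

For a diatomic ideal gas γ = 7/5.
Adiabatic step: V₂/V₁ = 24.3; T₂ = T₁·(1/24.3)^(2/5) = 103.5 K.
Isobaric step: V₃/V₂ = T₃/T₂ = 371/103.5.
V₃/V₁ = (V₂/V₁)(V₃/V₂) = 24.3 × (371/103.5) = 87.07.

V₃/V₁ ≈ 87.1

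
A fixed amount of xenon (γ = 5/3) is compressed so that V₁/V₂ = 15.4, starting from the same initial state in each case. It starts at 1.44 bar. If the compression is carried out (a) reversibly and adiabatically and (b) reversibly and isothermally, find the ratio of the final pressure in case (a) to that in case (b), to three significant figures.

Isothermal: P_b = P₁(V₁/V₂) = 1.44×15.4.
Adiabatic: P_a = P₁(V₁/V₂)^γ = 1.44×15.4^(5/3).
P_a/P_b = (V₁/V₂)^(γ−1) = 15.4^(2/3) = 6.19.

P_adiabatic / P_isothermal ≈ 6.19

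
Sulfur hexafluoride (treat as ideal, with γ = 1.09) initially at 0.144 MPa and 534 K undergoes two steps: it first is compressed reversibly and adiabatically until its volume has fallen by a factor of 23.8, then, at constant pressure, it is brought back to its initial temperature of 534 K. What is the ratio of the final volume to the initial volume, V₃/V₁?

V₃/V₁ ≈ 0.0316

Adiabatic step: V₂/V₁ = 0.04202; T₂ = T₁·23.8^(0.09) = 710.3 K.
Isobaric step: V₃/V₂ = T₃/T₂ = 534/710.3.
V₃/V₁ = (V₂/V₁)(V₃/V₂) = 0.04202 × (534/710.3) = 0.03159.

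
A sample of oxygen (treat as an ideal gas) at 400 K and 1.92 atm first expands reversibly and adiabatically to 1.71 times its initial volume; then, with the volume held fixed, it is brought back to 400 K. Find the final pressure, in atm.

P₃ ≈ 1.12 atm

For a diatomic ideal gas γ = 7/5.
Adiabatic step (PV^γ = const): P₂ = 1.92×(1/1.71)^(7/5) = 0.906 atm; T₂ = 400×(1/1.71)^(2/5) = 322.7 K.
Isochoric: P₃ = P₂(T₃/T₂) = 0.906 × (400/322.7) = 1.123 atm.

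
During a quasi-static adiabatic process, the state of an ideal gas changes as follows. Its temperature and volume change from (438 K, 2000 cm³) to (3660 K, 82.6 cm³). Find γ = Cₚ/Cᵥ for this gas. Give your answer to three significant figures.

TV^(γ−1) = const ⇒ γ − 1 = ln(T₂/T₁) / ln(V₁/V₂).
γ = 1 + ln(3660/438) / ln(2000/82.6) = 1.666.

γ ≈ 1.67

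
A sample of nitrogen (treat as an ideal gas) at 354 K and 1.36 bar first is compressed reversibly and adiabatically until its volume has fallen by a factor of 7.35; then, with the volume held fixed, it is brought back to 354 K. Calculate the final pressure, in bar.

P₃ ≈ 10.0 bar

For a diatomic ideal gas γ = 7/5.
Adiabatic step (PV^γ = const): P₂ = 1.36×7.35^(7/5) = 22.2 bar; T₂ = 354×7.35^(2/5) = 786.2 K.
Isochoric: P₃ = P₂(T₃/T₂) = 22.2 × (354/786.2) = 9.996 bar.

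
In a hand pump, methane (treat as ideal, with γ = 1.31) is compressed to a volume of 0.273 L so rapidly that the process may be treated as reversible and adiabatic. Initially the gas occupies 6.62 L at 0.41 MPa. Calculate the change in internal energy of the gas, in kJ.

P₂ = P₁(V₁/V₂)^γ = 0.41×(6.62/0.273)^(1.31) = 26.71 MPa.
For a reversible adiabat, W_by_gas = (P₁V₁ − P₂V₂)/(γ−1).
W_by = (410000×0.00662 − 2.671×10^7×0.000273) / (0.31) = -14770 J.
Q = 0 ⇒ ΔU = −W_by = 14770 J.

ΔU ≈ 14.8 kJ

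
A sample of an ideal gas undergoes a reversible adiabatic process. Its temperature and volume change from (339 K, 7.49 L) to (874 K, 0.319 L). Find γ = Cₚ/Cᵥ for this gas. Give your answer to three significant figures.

γ ≈ 1.30

TV^(γ−1) = const ⇒ γ − 1 = ln(T₂/T₁) / ln(V₁/V₂).
γ = 1 + ln(874/339) / ln(7.49/0.319) = 1.3.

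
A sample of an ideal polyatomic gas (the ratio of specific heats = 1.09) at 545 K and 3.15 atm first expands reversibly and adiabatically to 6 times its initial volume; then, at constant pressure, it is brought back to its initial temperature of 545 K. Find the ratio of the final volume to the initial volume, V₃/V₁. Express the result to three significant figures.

V₃/V₁ ≈ 7.05

Adiabatic step: V₂/V₁ = 6; T₂ = T₁·(1/6)^(0.09) = 463.8 K.
Isobaric step: V₃/V₂ = T₃/T₂ = 545/463.8.
V₃/V₁ = (V₂/V₁)(V₃/V₂) = 6 × (545/463.8) = 7.05.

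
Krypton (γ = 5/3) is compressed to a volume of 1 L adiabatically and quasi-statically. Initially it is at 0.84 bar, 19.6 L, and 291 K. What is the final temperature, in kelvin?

For a reversible adiabat TV^(γ−1) is constant, so T₂ = T₁ (V₁/V₂)^(γ−1).
T₂ = 291 × (19.6/1)^(2/3) = 2115 K.

T₂ ≈ 2120 K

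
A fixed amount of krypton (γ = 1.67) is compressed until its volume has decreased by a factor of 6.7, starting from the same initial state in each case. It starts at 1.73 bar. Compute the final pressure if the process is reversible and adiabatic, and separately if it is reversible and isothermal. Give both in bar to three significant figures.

adiabatic: 41.5 bar; isothermal: 11.6 bar

Isothermal: P₂ = P₁(V₁/V₂) = 1.73×6.7 = 11.59 bar.
Adiabatic: P₂ = P₁(V₁/V₂)^γ = 1.73×6.7^(1.67) = 41.46 bar.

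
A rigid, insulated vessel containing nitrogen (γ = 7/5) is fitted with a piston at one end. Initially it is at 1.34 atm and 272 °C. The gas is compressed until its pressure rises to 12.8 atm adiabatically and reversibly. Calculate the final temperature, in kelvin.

T₂ ≈ 1040 K

Adiabatic: T₂/T₁ = (P₂/P₁)^((γ−1)/γ).
T₁ = 272 °C = 545.1 K.
T₂ = 545.1 × (12.8/1.34)^(2/7) = 1039 K.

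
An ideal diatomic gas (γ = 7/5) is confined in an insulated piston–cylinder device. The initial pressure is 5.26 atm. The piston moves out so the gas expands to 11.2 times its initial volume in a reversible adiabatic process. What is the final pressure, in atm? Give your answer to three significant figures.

Adiabatic: P₁V₁^γ = P₂V₂^γ ⇒ P₂ = P₁ (V₁/V₂)^γ.
P₂ = 5.26 × (1/11.2)^(7/5) = 0.1787 atm.

P₂ ≈ 0.179 atm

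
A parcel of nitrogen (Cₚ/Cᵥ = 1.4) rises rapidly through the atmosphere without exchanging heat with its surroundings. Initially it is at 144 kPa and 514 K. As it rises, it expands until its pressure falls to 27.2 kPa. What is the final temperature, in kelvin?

Adiabatic: T₂/T₁ = (P₂/P₁)^((γ−1)/γ).
T₂ = 514 × (27.2/144)^(0.286) = 319.3 K.

T₂ ≈ 319 K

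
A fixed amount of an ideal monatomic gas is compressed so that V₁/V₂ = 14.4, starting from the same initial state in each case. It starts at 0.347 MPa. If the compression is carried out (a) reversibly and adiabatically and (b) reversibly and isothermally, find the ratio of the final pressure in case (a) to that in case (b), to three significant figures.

P_adiabatic / P_isothermal ≈ 5.92

For a monatomic ideal gas γ = 5/3.
Isothermal: P_b = P₁(V₁/V₂) = 0.347×14.4.
Adiabatic: P_a = P₁(V₁/V₂)^γ = 0.347×14.4^(5/3).
P_a/P_b = (V₁/V₂)^(γ−1) = 14.4^(2/3) = 5.919.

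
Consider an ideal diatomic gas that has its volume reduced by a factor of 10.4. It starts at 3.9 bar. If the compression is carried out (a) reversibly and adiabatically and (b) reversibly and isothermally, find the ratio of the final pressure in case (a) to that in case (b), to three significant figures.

P_adiabatic / P_isothermal ≈ 2.55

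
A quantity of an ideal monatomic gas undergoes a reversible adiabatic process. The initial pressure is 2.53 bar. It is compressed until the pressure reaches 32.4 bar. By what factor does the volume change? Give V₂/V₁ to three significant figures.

V₂/V₁ ≈ 0.217

From PV^γ = const, V₂/V₁ = (P₁/P₂)^(1/γ).
For a monatomic ideal gas γ = 5/3.
V₂/V₁ = (2.53/32.4)^(3/5) = 0.2165.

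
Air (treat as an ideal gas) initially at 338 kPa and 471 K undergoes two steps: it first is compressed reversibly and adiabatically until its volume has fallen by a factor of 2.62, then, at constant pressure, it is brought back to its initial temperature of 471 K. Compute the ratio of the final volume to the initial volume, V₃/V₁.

V₃/V₁ ≈ 0.260

For a diatomic ideal gas γ = 7/5.
Adiabatic step: V₂/V₁ = 0.3817; T₂ = T₁·2.62^(2/5) = 692.4 K.
Isobaric step: V₃/V₂ = T₃/T₂ = 471/692.4.
V₃/V₁ = (V₂/V₁)(V₃/V₂) = 0.3817 × (471/692.4) = 0.2596.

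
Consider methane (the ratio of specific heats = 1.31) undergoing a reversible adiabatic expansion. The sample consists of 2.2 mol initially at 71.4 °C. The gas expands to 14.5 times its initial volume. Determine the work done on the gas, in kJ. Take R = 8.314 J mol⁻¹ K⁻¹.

W ≈ -11.5 kJ

For a reversible adiabat TV^(γ−1) is constant, so T₂ = T₁ (V₁/V₂)^(γ−1).
T₁ = 71.4 °C = 344.5 K.
T₂ = 344.5 × (1/14.5)^(0.31) = 150.4 K.
Q = 0, so ΔU = W_on_gas = nCᵥΔT with Cᵥ = R/(γ−1) = 26.82 J/(mol·K).
ΔU = 2.2 × 26.82 × (150.4 − 344.5) = -11460 J.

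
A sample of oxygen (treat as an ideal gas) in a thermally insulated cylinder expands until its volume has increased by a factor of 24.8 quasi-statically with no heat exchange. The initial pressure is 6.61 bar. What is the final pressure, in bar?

P₂ ≈ 0.0738 bar

Adiabatic: P₁V₁^γ = P₂V₂^γ ⇒ P₂ = P₁ (V₁/V₂)^γ.
For a diatomic ideal gas γ = 7/5.
P₂ = 6.61 × (1/24.8)^(7/5) = 0.07379 bar.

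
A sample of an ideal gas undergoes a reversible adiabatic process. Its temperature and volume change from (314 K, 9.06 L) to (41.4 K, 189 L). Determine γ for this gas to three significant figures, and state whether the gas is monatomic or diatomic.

γ ≈ 1.67; monatomic

TV^(γ−1) = const ⇒ γ − 1 = ln(T₂/T₁) / ln(V₁/V₂).
γ = 1 + ln(41.4/314) / ln(9.06/189) = 1.667.
γ ≈ 1.67 is close to 5/3, so the gas is monatomic.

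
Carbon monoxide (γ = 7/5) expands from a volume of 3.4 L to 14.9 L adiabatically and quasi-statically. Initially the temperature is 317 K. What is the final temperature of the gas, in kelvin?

T₂ ≈ 176 K

For a reversible adiabat TV^(γ−1) is constant, so T₂ = T₁ (V₁/V₂)^(γ−1).
T₂ = 317 × (3.4/14.9)^(2/5) = 175.5 K.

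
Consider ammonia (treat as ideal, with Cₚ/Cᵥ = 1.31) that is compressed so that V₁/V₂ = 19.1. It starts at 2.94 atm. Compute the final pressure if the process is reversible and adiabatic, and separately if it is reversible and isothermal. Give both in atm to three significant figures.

adiabatic: 140 atm; isothermal: 56.2 atm

Isothermal: P₂ = P₁(V₁/V₂) = 2.94×19.1 = 56.15 atm.
Adiabatic: P₂ = P₁(V₁/V₂)^γ = 2.94×19.1^(1.31) = 140.1 atm.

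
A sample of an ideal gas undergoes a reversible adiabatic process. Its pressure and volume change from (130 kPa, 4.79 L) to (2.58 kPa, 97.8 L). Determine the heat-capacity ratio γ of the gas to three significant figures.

PV^γ = const ⇒ γ = ln(P₂/P₁) / ln(V₁/V₂).
γ = ln(2.58/130) / ln(4.79/97.8) = 1.299.

γ ≈ 1.30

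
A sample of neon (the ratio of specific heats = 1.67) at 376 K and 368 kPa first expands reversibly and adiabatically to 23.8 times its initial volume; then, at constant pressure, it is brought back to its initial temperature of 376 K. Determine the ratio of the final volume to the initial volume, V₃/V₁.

V₃/V₁ ≈ 199

Adiabatic step: V₂/V₁ = 23.8; T₂ = T₁·(1/23.8)^(0.67) = 44.97 K.
Isobaric step: V₃/V₂ = T₃/T₂ = 376/44.97.
V₃/V₁ = (V₂/V₁)(V₃/V₂) = 23.8 × (376/44.97) = 199.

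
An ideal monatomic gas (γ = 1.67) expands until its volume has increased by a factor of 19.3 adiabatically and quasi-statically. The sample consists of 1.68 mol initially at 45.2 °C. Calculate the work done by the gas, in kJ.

Adiabatic: T₁V₁^(γ−1) = T₂V₂^(γ−1) ⇒ T₂ = T₁ (V₁/V₂)^(γ−1).
T₁ = 45.2 °C = 318.3 K.
T₂ = 318.3 × (1/19.3)^(0.67) = 43.81 K.
Q = 0, so ΔU = W_on_gas = nCᵥΔT with Cᵥ = R/(γ−1) = 12.41 J/(mol·K).
ΔU = 1.68 × 12.41 × (43.81 − 318.3) = -5723 J.
Work done by the gas = −ΔU = 5723 J.

W ≈ 5.72 kJ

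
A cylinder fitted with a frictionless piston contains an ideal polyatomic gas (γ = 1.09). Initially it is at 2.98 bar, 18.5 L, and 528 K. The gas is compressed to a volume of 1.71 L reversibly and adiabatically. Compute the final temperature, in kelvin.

T₂ ≈ 654 K

For a reversible adiabat TV^(γ−1) is constant, so T₂ = T₁ (V₁/V₂)^(γ−1).
T₂ = 528 × (18.5/1.71)^(0.09) = 654.2 K.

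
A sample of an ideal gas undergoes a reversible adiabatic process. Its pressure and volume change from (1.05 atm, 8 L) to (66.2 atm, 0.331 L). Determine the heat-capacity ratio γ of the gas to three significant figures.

PV^γ = const ⇒ γ = ln(P₂/P₁) / ln(V₁/V₂).
γ = ln(66.2/1.05) / ln(8/0.331) = 1.301.

γ ≈ 1.30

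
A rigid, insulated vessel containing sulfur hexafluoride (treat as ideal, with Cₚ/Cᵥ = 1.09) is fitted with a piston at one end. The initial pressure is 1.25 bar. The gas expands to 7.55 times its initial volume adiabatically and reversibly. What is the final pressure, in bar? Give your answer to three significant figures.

Since PV^γ is constant along a reversible adiabat, P₂ = P₁ (V₁/V₂)^γ.
P₂ = 1.25 × (1/7.55)^(1.09) = 0.138 bar.

P₂ ≈ 0.138 bar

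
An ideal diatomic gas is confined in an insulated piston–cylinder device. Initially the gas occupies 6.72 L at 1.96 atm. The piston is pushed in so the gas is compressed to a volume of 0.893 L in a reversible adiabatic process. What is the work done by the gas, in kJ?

W ≈ -4.14 kJ

γ = 7/5 for a diatomic ideal gas.
P₂ = P₁(V₁/V₂)^γ = 1.96×(6.72/0.893)^(7/5) = 33.07 atm.
For a reversible adiabat, W_by_gas = (P₁V₁ − P₂V₂)/(γ−1).
W_by = (198600×0.00672 − 3.35×10^6×0.000893) / (2/5) = -4143 J.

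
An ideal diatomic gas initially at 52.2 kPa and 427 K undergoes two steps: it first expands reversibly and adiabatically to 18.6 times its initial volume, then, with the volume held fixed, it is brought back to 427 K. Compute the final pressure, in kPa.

P₃ ≈ 2.81 kPa

For a diatomic ideal gas γ = 7/5.
Adiabatic step (PV^γ = const): P₂ = 52.2×(1/18.6)^(7/5) = 0.8717 kPa; T₂ = 427×(1/18.6)^(2/5) = 132.6 K.
Isochoric: P₃ = P₂(T₃/T₂) = 0.8717 × (427/132.6) = 2.806 kPa.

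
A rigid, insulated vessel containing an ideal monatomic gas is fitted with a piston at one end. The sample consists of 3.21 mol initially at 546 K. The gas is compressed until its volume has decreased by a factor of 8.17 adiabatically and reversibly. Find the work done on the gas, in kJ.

W ≈ 66.8 kJ

Adiabatic: T₁V₁^(γ−1) = T₂V₂^(γ−1) ⇒ T₂ = T₁ (V₁/V₂)^(γ−1).
γ = 5/3 for a monatomic ideal gas, so γ−1 = 2/3.
T₂ = 546 × 8.17^(2/3) = 2215 K.
Q = 0, so ΔU = W_on_gas = nCᵥΔT with Cᵥ = R/(γ−1) = 12.47 J/(mol·K).
ΔU = 3.21 × 12.47 × (2215 − 546) = 66810 J.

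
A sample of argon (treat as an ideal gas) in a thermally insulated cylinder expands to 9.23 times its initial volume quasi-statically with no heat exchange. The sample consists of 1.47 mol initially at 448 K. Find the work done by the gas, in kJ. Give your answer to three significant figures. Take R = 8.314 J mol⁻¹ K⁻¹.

Adiabatic: T₁V₁^(γ−1) = T₂V₂^(γ−1) ⇒ T₂ = T₁ (V₁/V₂)^(γ−1).
γ = 5/3 for a monatomic ideal gas, so γ−1 = 2/3.
T₂ = 448 × (1/9.23)^(2/3) = 101.8 K.
Q = 0, so ΔU = W_on_gas = nCᵥΔT with Cᵥ = R/(γ−1) = 12.47 J/(mol·K).
ΔU = 1.47 × 12.47 × (101.8 − 448) = -6346 J.
Work done by the gas = −ΔU = 6346 J.

W ≈ 6.35 kJ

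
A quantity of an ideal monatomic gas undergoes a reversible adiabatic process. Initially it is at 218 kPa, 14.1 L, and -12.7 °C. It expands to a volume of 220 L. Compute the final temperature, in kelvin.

Adiabatic: T₁V₁^(γ−1) = T₂V₂^(γ−1) ⇒ T₂ = T₁ (V₁/V₂)^(γ−1).
γ = 5/3 for a monatomic ideal gas.
T₁ = -12.7 °C = 260.4 K.
T₂ = 260.4 × (14.1/220)^(2/3) = 41.71 K.

T₂ ≈ 41.7 K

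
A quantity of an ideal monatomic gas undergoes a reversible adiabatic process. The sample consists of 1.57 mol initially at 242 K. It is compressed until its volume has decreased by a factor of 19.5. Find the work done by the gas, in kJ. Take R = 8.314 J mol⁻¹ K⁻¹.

W ≈ -29.6 kJ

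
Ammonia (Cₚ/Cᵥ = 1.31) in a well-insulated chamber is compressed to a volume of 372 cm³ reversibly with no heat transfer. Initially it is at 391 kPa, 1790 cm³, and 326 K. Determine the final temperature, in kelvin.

For a reversible adiabat TV^(γ−1) is constant, so T₂ = T₁ (V₁/V₂)^(γ−1).
T₂ = 326 × (1790/372)^(0.31) = 530.6 K.

T₂ ≈ 531 K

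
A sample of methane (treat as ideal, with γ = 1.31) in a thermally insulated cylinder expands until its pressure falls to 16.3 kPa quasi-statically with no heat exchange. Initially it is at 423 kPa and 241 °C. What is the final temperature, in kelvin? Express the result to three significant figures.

Adiabatic: T₂/T₁ = (P₂/P₁)^((γ−1)/γ).
T₁ = 241 °C = 514.1 K.
T₂ = 514.1 × (16.3/423)^(0.237) = 237.9 K.

T₂ ≈ 238 K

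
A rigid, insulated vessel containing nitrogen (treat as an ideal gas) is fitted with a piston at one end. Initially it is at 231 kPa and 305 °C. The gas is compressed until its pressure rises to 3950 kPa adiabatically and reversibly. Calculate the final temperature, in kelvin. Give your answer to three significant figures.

Adiabatic: T₂/T₁ = (P₂/P₁)^((γ−1)/γ).
For a diatomic ideal gas γ = 7/5, so (γ−1)/γ = 2/7.
T₁ = 305 °C = 578.1 K.
T₂ = 578.1 × (3950/231)^(2/7) = 1301 K.

T₂ ≈ 1300 K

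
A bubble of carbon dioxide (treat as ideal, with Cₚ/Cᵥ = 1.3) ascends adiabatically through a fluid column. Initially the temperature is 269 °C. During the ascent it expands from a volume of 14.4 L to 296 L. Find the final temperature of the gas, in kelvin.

T₂ ≈ 219 K

Adiabatic: T₁V₁^(γ−1) = T₂V₂^(γ−1) ⇒ T₂ = T₁ (V₁/V₂)^(γ−1).
T₁ = 269 °C = 542.1 K.
T₂ = 542.1 × (14.4/296)^(0.3) = 218.9 K.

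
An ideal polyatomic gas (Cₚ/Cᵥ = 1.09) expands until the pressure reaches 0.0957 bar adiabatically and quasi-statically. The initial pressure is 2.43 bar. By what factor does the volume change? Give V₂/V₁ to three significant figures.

V₂/V₁ ≈ 19.4

From PV^γ = const, V₂/V₁ = (P₁/P₂)^(1/γ).
V₂/V₁ = (2.43/0.0957)^(0.917) = 19.44.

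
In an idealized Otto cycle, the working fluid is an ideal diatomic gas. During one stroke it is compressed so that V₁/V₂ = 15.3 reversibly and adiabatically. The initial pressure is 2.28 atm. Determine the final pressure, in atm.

P₂ ≈ 104 atm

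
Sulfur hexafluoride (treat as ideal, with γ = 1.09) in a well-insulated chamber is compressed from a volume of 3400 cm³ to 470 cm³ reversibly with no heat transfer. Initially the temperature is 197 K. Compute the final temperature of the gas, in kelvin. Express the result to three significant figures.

Adiabatic: T₁V₁^(γ−1) = T₂V₂^(γ−1) ⇒ T₂ = T₁ (V₁/V₂)^(γ−1).
T₂ = 197 × (3400/470)^(0.09) = 235.4 K.

T₂ ≈ 235 K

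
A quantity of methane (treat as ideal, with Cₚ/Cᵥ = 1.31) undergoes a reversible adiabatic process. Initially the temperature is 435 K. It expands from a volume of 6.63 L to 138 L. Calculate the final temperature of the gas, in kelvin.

Adiabatic: T₁V₁^(γ−1) = T₂V₂^(γ−1) ⇒ T₂ = T₁ (V₁/V₂)^(γ−1).
T₂ = 435 × (6.63/138)^(0.31) = 169.7 K.

T₂ ≈ 170 K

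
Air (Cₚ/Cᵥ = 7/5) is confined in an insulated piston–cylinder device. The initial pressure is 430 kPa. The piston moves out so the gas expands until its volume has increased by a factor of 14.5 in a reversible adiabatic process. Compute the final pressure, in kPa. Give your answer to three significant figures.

P₂ ≈ 10.2 kPa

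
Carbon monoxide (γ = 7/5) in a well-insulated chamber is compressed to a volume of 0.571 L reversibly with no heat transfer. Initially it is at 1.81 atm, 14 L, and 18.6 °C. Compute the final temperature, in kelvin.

Adiabatic: T₁V₁^(γ−1) = T₂V₂^(γ−1) ⇒ T₂ = T₁ (V₁/V₂)^(γ−1).
T₁ = 18.6 °C = 291.8 K.
T₂ = 291.8 × (14/0.571)^(2/5) = 1049 K.

T₂ ≈ 1050 K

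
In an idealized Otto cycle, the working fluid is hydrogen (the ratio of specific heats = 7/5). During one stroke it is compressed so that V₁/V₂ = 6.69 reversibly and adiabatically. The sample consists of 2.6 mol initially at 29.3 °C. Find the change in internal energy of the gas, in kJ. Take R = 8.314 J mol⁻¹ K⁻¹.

ΔU ≈ 18.6 kJ

For a reversible adiabat TV^(γ−1) is constant, so T₂ = T₁ (V₁/V₂)^(γ−1).
T₁ = 29.3 °C = 302.4 K.
T₂ = 302.4 × 6.69^(2/5) = 646.9 K.
Q = 0, so ΔU = W_on_gas = nCᵥΔT with Cᵥ = R/(γ−1) = 20.79 J/(mol·K).
ΔU = 2.6 × 20.79 × (646.9 − 302.4) = 18610 J.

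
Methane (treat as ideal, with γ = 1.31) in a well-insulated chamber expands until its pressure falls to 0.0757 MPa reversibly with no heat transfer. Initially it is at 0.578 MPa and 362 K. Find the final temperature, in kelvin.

T₂ ≈ 224 K

Along an adiabat T P^((1−γ)/γ) is constant, so T₂ = T₁ (P₂/P₁)^((γ−1)/γ).
T₂ = 362 × (0.0757/0.578)^(0.237) = 223.8 K.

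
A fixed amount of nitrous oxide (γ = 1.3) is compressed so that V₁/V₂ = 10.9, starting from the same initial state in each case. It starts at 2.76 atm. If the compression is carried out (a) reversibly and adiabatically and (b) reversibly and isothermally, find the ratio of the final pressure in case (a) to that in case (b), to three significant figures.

P_adiabatic / P_isothermal ≈ 2.05

Isothermal: P_b = P₁(V₁/V₂) = 2.76×10.9.
Adiabatic: P_a = P₁(V₁/V₂)^γ = 2.76×10.9^(1.3).
P_a/P_b = (V₁/V₂)^(γ−1) = 10.9^(0.3) = 2.048.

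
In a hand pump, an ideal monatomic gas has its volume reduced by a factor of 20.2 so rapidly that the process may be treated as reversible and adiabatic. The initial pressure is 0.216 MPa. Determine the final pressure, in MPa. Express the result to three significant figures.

P₂ ≈ 32.4 MPa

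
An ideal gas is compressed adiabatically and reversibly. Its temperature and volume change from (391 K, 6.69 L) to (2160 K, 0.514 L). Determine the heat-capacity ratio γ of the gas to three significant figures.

TV^(γ−1) = const ⇒ γ − 1 = ln(T₂/T₁) / ln(V₁/V₂).
γ = 1 + ln(2160/391) / ln(6.69/0.514) = 1.666.

γ ≈ 1.67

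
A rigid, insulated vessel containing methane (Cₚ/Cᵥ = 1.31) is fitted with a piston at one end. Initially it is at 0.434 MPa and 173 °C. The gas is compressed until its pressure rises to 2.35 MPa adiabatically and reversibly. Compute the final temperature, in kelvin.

T₂ ≈ 665 K

Along an adiabat T P^((1−γ)/γ) is constant, so T₂ = T₁ (P₂/P₁)^((γ−1)/γ).
T₁ = 173 °C = 446.1 K.
T₂ = 446.1 × (2.35/0.434)^(0.237) = 665.4 K.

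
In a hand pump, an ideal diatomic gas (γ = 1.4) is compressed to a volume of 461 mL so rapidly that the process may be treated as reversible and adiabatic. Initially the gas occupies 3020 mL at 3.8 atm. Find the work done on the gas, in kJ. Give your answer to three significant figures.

P₂ = P₁(V₁/V₂)^γ = 3.8×(3020/461)^(1.4) = 52.8 atm.
For a reversible adiabat, W_by_gas = (P₁V₁ − P₂V₂)/(γ−1).
W_by = (385000×0.00302 − 5.35×10^6×0.000461) / (0.4) = -3259 J.
W_on_gas = −W_by = 3259 J.

W ≈ 3.26 kJ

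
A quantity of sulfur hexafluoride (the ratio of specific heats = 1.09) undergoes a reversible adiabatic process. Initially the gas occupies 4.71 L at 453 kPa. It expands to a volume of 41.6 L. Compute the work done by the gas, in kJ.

W ≈ 4.22 kJ

P₂ = P₁(V₁/V₂)^γ = 453×(4.71/41.6)^(1.09) = 42.16 kPa.
For a reversible adiabat, W_by_gas = (P₁V₁ − P₂V₂)/(γ−1).
W_by = (453000×0.00471 − 42160×0.0416) / (0.09) = 4221 J.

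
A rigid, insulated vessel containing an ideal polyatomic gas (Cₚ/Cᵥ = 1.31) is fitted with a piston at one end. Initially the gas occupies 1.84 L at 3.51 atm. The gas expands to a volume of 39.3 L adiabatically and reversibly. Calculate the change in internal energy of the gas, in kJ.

ΔU ≈ -1.29 kJ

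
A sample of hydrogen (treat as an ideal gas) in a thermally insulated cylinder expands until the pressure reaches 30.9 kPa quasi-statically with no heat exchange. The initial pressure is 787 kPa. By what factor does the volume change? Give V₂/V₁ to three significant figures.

From PV^γ = const, V₂/V₁ = (P₁/P₂)^(1/γ).
For a diatomic ideal gas γ = 7/5.
V₂/V₁ = (787/30.9)^(5/7) = 10.1.

V₂/V₁ ≈ 10.1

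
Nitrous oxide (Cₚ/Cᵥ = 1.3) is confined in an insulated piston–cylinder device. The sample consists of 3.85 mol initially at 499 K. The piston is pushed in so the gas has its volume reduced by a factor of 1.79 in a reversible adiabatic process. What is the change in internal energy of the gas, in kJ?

Adiabatic: T₁V₁^(γ−1) = T₂V₂^(γ−1) ⇒ T₂ = T₁ (V₁/V₂)^(γ−1).
T₂ = 499 × 1.79^(0.3) = 594.2 K.
Q = 0, so ΔU = W_on_gas = nCᵥΔT with Cᵥ = R/(γ−1) = 27.71 J/(mol·K).
ΔU = 3.85 × 27.71 × (594.2 − 499) = 10160 J.

ΔU ≈ 10.2 kJ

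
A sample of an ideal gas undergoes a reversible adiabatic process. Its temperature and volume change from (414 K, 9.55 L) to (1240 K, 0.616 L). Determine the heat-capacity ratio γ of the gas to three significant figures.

TV^(γ−1) = const ⇒ γ − 1 = ln(T₂/T₁) / ln(V₁/V₂).
γ = 1 + ln(1240/414) / ln(9.55/0.616) = 1.4.

γ ≈ 1.40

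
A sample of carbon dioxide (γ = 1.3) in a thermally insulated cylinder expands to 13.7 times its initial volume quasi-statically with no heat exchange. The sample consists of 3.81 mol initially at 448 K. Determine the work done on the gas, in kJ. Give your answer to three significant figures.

W ≈ -25.7 kJ

For a reversible adiabat TV^(γ−1) is constant, so T₂ = T₁ (V₁/V₂)^(γ−1).
T₂ = 448 × (1/13.7)^(0.3) = 204.3 K.
Q = 0, so ΔU = W_on_gas = nCᵥΔT with Cᵥ = R/(γ−1) = 27.71 J/(mol·K).
ΔU = 3.81 × 27.71 × (204.3 − 448) = -25730 J.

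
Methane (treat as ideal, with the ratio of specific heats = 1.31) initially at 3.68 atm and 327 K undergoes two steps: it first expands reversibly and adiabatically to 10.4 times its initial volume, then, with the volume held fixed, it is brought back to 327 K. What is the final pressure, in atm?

Adiabatic step (PV^γ = const): P₂ = 3.68×(1/10.4)^(1.31) = 0.1712 atm; T₂ = 327×(1/10.4)^(0.31) = 158.2 K.
Isochoric: P₃ = P₂(T₃/T₂) = 0.1712 × (327/158.2) = 0.3538 atm.

P₃ ≈ 0.354 atm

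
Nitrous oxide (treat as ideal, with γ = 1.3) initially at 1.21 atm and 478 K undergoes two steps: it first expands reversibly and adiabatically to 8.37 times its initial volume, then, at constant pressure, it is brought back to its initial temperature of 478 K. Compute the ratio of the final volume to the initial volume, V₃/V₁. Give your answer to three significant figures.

Adiabatic step: V₂/V₁ = 8.37; T₂ = T₁·(1/8.37)^(0.3) = 252.7 K.
Isobaric step: V₃/V₂ = T₃/T₂ = 478/252.7.
V₃/V₁ = (V₂/V₁)(V₃/V₂) = 8.37 × (478/252.7) = 15.83.

V₃/V₁ ≈ 15.8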